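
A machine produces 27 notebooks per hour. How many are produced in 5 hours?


Production rate: 27 notebooks per hour
Time: 5 hours
Total: 27 x 5 = 135 notebooks

135 notebooks


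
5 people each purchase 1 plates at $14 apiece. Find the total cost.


Cost per person:
1 x $14 = $14
Group total:
5 x $14 = $70

$70


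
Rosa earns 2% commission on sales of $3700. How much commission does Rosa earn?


Convert rate to decimal:
2% = 0.02
Multiply by sales:
$3700 x 0.02 = $74

$74


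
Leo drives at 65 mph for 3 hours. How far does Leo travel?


Use the formula: distance = speed x time
Speed = 65 mph, Time = 3 hours
65 x 3 = 195 miles

195 miles


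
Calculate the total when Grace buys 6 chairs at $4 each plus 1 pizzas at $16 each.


Cost of chairs:
6 x $4 = $24
Cost of pizzas:
1 x $16 = $16
Add both:
$24 + $16 = $40

$40


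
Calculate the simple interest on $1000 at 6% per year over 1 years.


Use the formula I = P x R x T / 100
P x R x T = 1000 x 6 x 1 = 6000
I = 6000 / 100 = $60

$60


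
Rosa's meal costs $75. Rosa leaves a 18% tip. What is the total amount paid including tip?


Calculate the tip:
18% of $75 = $13.50
Add tip to meal cost:
$75 + $13.50 = $88.50

$88.50


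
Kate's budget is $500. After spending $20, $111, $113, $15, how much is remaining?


Add up expenses:
$20 + $111 + $113 + $15 = $259
Subtract from budget:
$500 - $259 = $241

$241


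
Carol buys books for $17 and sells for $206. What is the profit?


Selling price = $206
Cost price = $17
Profit = selling price - cost price:
Profit = $206 - $17 = $189

$189


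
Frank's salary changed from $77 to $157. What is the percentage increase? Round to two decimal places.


Find the absolute change:
|157 - 77| = 80
Divide by original and multiply by 100:
80 / 77 x 100 = 103.8961...% ≈ 103.9%

103.9%


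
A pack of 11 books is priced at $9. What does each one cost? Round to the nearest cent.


Total cost: $9
Number of items: 11
Unit price: $9 / 11 = $0.8181... ≈ $0.82

$0.82


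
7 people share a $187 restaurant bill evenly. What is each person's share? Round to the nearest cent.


Total bill: $187
Number of people: 7
Each pays: $187 / 7 = $26.7142... ≈ $26.71

$26.71


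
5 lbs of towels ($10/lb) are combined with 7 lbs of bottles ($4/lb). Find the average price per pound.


Cost of towels:
5 x $10 = $50
Cost of bottles:
7 x $4 = $28
Total cost: $50 + $28 = $78
Total weight: 12 lbs
Average: $78 / 12 = $6.50/lb

$6.50/lb


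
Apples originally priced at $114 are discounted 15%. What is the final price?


Calculate the discount amount:
15% of $114 = $17.10
Subtract from original:
$114 - $17.10 = $96.90

$96.90


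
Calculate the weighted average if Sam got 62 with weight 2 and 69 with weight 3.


Weighted sum:
2 x 62 + 3 x 69 = 331
Total weight:
2 + 3 = 5
Weighted average:
331 / 5 = 66.2

66.2


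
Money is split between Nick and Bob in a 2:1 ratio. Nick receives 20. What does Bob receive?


Find the multiplier:
20 / 2 = 10
Apply to Bob's share:
1 x 10 = 10

10


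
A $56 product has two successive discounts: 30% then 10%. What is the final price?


First discount:
30% of $56 = $16.80
Price after first discount:
$56 - $16.80 = $39.20
Second discount:
10% of $39.20 = $3.92
Final price:
$39.20 - $3.92 = $35.28

$35.28


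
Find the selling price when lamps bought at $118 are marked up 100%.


Calculate the markup amount:
100% of $118 = $118
Add to cost:
$118 + $118 = $236

$236


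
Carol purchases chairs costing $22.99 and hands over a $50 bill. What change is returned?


Start with the amount paid:
$50
Subtract the price:
$50 - $22.99 = $27.01

$27.01


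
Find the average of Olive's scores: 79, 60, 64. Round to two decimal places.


Add the scores:
79 + 60 + 64 = 203
Divide by the number of tests:
203 / 3 = 67.6666... ≈ 67.67

67.67


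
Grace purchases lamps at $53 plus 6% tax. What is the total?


Calculate the tax:
6% of $53 = $3.18
Add tax to price:
$53 + $3.18 = $56.18

$56.18


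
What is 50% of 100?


Convert percentage to decimal:
50% = 0.5
Multiply:
100 x 0.5 = 50

50


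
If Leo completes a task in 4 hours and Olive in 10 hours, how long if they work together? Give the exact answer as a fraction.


Leo's rate: 1/4 of the job per hour
Olive's rate: 1/10 of the job per hour
Combined rate: 1/4 + 1/10 = 7/20 per hour
Time = 1 / (7/20) = 20/7 hours (≈ 2.86 hours)

20/7 hours


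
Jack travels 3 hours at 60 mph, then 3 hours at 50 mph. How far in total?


Leg 1 distance:
60 x 3 = 180 miles
Leg 2 distance:
50 x 3 = 150 miles
Total distance:
180 + 150 = 330 miles

330 miles


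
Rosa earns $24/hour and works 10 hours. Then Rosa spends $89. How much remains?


Calculate earnings:
10 x $24 = $240
Subtract spending:
$240 - $89 = $151

$151


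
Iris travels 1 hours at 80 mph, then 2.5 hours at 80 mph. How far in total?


Leg 1 distance:
80 x 1 = 80 miles
Leg 2 distance:
80 x 2.5 = 200 miles
Total distance:
80 + 200 = 280 miles

280 miles


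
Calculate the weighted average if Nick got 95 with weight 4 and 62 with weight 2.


Weighted sum:
4 x 95 + 2 x 62 = 504
Total weight:
4 + 2 = 6
Weighted average:
504 / 6 = 84

84


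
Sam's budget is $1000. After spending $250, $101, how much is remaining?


Add up expenses:
$250 + $101 = $351
Subtract from budget:
$1000 - $351 = $649

$649


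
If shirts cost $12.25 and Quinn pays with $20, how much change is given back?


Start with the amount paid:
$20
Subtract the price:
$20 - $12.25 = $7.75

$7.75


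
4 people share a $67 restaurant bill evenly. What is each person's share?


Total bill: $67
Number of people: 4
Each pays: $67 / 4 = $16.75

$16.75


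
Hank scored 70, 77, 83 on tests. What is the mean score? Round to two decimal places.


Add the scores:
70 + 77 + 83 = 230
Divide by the number of tests:
230 / 3 = 76.6666... ≈ 76.67

76.67


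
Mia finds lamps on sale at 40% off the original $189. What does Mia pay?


Calculate the discount amount:
40% of $189 = $75.60
Subtract from original:
$189 - $75.60 = $113.40

$113.40


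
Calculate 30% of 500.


Convert percentage to decimal:
30% = 0.3
Multiply:
500 x 0.3 = 150

150


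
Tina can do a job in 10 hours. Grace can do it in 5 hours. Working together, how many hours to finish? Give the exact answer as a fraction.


Tina's rate: 1/10 of the job per hour
Grace's rate: 1/5 of the job per hour
Combined rate: 1/10 + 1/5 = 3/10 per hour
Time = 1 / (3/10) = 10/3 hours (≈ 3.33 hours)

10/3 hours


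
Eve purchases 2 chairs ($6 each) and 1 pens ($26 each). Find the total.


Cost of chairs:
2 x $6 = $12
Cost of pens:
1 x $26 = $26
Add both:
$12 + $26 = $38

$38


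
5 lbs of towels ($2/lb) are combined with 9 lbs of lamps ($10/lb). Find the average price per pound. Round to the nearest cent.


Cost of towels:
5 x $2 = $10
Cost of lamps:
9 x $10 = $90
Total cost: $10 + $90 = $100
Total weight: 14 lbs
Average: $100 / 14 = $7.1428... ≈ $7.14/lb

$7.14/lb


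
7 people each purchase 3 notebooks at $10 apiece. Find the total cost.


Cost per person:
3 x $10 = $30
Group total:
7 x $30 = $210

$210


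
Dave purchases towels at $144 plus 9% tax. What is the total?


Calculate the tax:
9% of $144 = $12.96
Add tax to price:
$144 + $12.96 = $156.96

$156.96


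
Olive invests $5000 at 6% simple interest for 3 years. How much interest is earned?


Use the formula I = P x R x T / 100
P x R x T = 5000 x 6 x 3 = 90000
I = 90000 / 100 = $900

$900


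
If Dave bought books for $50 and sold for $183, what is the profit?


Selling price = $183
Cost price = $50
Profit = selling price - cost price:
Profit = $183 - $50 = $133

$133


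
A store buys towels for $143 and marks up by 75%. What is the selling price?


Calculate the markup amount:
75% of $143 = $107.25
Add to cost:
$143 + $107.25 = $250.25

$250.25


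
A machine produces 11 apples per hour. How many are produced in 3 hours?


Production rate: 11 apples per hour
Time: 3 hours
Total: 11 x 3 = 33 apples

33 apples


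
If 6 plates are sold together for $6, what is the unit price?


Total cost: $6
Number of items: 6
Unit price: $6 / 6 = $1

$1


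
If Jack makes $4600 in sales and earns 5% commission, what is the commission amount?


Convert rate to decimal:
5% = 0.05
Multiply by sales:
$4600 x 0.05 = $230

$230


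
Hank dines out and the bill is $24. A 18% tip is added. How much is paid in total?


Calculate the tip:
18% of $24 = $4.32
Add tip to meal cost:
$24 + $4.32 = $28.32

$28.32


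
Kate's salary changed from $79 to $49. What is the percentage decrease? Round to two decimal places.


Find the absolute change:
|49 - 79| = 30
Divide by original and multiply by 100:
30 / 79 x 100 = 37.9746...% ≈ 37.97%

37.97%


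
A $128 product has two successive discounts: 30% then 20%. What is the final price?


First discount:
30% of $128 = $38.40
Price after first discount:
$128 - $38.40 = $89.60
Second discount:
20% of $89.60 = $17.92
Final price:
$89.60 - $17.92 = $71.68

$71.68


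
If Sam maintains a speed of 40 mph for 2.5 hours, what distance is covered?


Use the formula: distance = speed x time
Speed = 40 mph, Time = 2.5 hours
40 x 2.5 = 100 miles

100 miles


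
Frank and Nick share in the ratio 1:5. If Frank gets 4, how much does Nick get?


Find the multiplier:
4 / 1 = 4
Apply to Nick's share:
5 x 4 = 20

20


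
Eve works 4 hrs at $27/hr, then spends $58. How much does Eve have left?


Calculate earnings:
4 x $27 = $108
Subtract spending:
$108 - $58 = $50

$50


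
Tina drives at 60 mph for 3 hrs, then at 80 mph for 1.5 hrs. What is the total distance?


Leg 1 distance:
60 x 3 = 180 miles
Leg 2 distance:
80 x 1.5 = 120 miles
Total distance:
180 + 120 = 300 miles

300 miles


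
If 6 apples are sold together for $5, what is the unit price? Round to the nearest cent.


Total cost: $5
Number of items: 6
Unit price: $5 / 6 = $0.8333... ≈ $0.83

$0.83


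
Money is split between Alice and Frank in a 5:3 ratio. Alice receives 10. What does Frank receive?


Find the multiplier:
10 / 5 = 2
Apply to Frank's share:
3 x 2 = 6

6


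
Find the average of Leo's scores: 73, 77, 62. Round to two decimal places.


Add the scores:
73 + 77 + 62 = 212
Divide by the number of tests:
212 / 3 = 70.6666... ≈ 70.67

70.67


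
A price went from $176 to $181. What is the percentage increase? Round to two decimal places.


Find the absolute change:
|181 - 176| = 5
Divide by original and multiply by 100:
5 / 176 x 100 = 2.8409...% ≈ 2.84%

2.84%


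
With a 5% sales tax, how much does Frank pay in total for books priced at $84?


Calculate the tax:
5% of $84 = $4.20
Add tax to price:
$84 + $4.20 = $88.20

$88.20


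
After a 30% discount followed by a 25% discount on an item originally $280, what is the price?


First discount:
30% of $280 = $84
Price after first discount:
$280 - $84 = $196
Second discount:
25% of $196 = $49
Final price:
$196 - $49 = $147

$147


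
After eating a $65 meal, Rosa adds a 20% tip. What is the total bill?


Calculate the tip:
20% of $65 = $13
Add tip to meal cost:
$65 + $13 = $78

$78


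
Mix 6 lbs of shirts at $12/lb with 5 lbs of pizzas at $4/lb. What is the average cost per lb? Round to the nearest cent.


Cost of shirts:
6 x $12 = $72
Cost of pizzas:
5 x $4 = $20
Total cost: $72 + $20 = $92
Total weight: 11 lbs
Average: $92 / 11 = $8.3636... ≈ $8.36/lb

$8.36/lb


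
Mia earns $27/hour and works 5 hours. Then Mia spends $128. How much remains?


Calculate earnings:
5 x $27 = $135
Subtract spending:
$135 - $128 = $7

$7


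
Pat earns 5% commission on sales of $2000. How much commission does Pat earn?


Convert rate to decimal:
5% = 0.05
Multiply by sales:
$2000 x 0.05 = $100

$100


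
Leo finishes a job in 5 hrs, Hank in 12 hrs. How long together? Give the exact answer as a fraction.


Leo's rate: 1/5 of the job per hour
Hank's rate: 1/12 of the job per hour
Combined rate: 1/5 + 1/12 = 17/60 per hour
Time = 1 / (17/60) = 60/17 hours (≈ 3.53 hours)

60/17 hours


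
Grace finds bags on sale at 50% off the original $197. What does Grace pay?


Calculate the discount amount:
50% of $197 = $98.50
Subtract from original:
$197 - $98.50 = $98.50

$98.50


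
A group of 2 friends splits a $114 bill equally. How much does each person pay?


Total bill: $114
Number of people: 2
Each pays: $114 / 2 = $57

$57


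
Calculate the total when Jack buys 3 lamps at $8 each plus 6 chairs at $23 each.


Cost of lamps:
3 x $8 = $24
Cost of chairs:
6 x $23 = $138
Add both:
$24 + $138 = $162

$162


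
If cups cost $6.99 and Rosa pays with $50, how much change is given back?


Start with the amount paid:
$50
Subtract the price:
$50 - $6.99 = $43.01

$43.01


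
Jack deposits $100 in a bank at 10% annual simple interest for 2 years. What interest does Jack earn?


Use the formula I = P x R x T / 100
P x R x T = 100 x 10 x 2 = 2000
I = 2000 / 100 = $20

$20


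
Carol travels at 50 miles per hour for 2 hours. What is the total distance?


Use the formula: distance = speed x time
Speed = 50 mph, Time = 2 hours
50 x 2 = 100 miles

100 miles


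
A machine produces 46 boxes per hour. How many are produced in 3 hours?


Production rate: 46 boxes per hour
Time: 3 hours
Total: 46 x 3 = 138 boxes

138 boxes


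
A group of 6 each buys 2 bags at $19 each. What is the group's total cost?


Cost per person:
2 x $19 = $38
Group total:
6 x $38 = $228

$228


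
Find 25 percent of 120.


Convert percentage to decimal:
25% = 0.25
Multiply:
120 x 0.25 = 30

30


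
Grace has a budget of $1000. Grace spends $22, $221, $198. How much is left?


Add up expenses:
$22 + $221 + $198 = $441
Subtract from budget:
$1000 - $441 = $559

$559


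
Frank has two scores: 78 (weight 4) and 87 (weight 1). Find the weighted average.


Weighted sum:
4 x 78 + 1 x 87 = 399
Total weight:
4 + 1 = 5
Weighted average:
399 / 5 = 79.8

79.8


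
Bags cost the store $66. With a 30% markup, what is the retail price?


Calculate the markup amount:
30% of $66 = $19.80
Add to cost:
$66 + $19.80 = $85.80

$85.80


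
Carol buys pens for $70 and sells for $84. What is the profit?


Selling price = $84
Cost price = $70
Profit = selling price - cost price:
Profit = $84 - $70 = $14

$14


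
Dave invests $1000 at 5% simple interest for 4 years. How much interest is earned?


Use the formula I = P x R x T / 100
P x R x T = 1000 x 5 x 4 = 20000
I = 20000 / 100 = $200

$200


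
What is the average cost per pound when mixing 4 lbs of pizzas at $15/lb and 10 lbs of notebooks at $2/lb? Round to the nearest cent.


Cost of pizzas:
4 x $15 = $60
Cost of notebooks:
10 x $2 = $20
Total cost: $60 + $20 = $80
Total weight: 14 lbs
Average: $80 / 14 = $5.7142... ≈ $5.71/lb

$5.71/lb


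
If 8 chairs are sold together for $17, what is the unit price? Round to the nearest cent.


Total cost: $17
Number of items: 8
Unit price: $17 / 8 = $2.125 ≈ $2.13

$2.13


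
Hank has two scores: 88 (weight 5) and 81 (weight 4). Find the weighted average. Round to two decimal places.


Weighted sum:
5 x 88 + 4 x 81 = 764
Total weight:
5 + 4 = 9
Weighted average:
764 / 9 = 84.8888... ≈ 84.89

84.89


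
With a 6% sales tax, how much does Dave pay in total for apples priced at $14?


Calculate the tax:
6% of $14 = $0.84
Add tax to price:
$14 + $0.84 = $14.84

$14.84


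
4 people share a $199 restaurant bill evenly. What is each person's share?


Total bill: $199
Number of people: 4
Each pays: $199 / 4 = $49.75

$49.75


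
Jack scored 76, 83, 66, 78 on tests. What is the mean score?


Add the scores:
76 + 83 + 66 + 78 = 303
Divide by the number of tests:
303 / 4 = 75.75

75.75


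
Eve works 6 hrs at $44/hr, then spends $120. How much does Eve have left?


Calculate earnings:
6 x $44 = $264
Subtract spending:
$264 - $120 = $144

$144


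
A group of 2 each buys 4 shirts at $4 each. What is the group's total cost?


Cost per person:
4 x $4 = $16
Group total:
2 x $16 = $32

$32


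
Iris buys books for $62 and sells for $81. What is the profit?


Selling price = $81
Cost price = $62
Profit = selling price - cost price:
Profit = $81 - $62 = $19

$19


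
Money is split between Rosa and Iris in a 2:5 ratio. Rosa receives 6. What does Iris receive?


Find the multiplier:
6 / 2 = 3
Apply to Iris's share:
5 x 3 = 15

15


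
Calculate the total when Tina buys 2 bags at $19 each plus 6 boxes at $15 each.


Cost of bags:
2 x $19 = $38
Cost of boxes:
6 x $15 = $90
Add both:
$38 + $90 = $128

$128


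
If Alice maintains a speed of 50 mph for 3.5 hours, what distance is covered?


Use the formula: distance = speed x time
Speed = 50 mph, Time = 3.5 hours
50 x 3.5 = 175 miles

175 miles


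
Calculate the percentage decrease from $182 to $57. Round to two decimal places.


Find the absolute change:
|57 - 182| = 125
Divide by original and multiply by 100:
125 / 182 x 100 = 68.6813...% ≈ 68.68%

68.68%


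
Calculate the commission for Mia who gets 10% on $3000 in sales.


Convert rate to decimal:
10% = 0.1
Multiply by sales:
$3000 x 0.1 = $300

$300


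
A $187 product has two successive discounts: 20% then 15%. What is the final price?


First discount:
20% of $187 = $37.40
Price after first discount:
$187 - $37.40 = $149.60
Second discount:
15% of $149.60 = $22.44
Final price:
$149.60 - $22.44 = $127.16

$127.16


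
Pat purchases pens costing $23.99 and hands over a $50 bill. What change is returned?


Start with the amount paid:
$50
Subtract the price:
$50 - $23.99 = $26.01

$26.01


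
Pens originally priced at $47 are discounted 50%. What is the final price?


Calculate the discount amount:
50% of $47 = $23.50
Subtract from original:
$47 - $23.50 = $23.50

$23.50


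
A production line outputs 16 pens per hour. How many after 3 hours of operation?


Production rate: 16 pens per hour
Time: 3 hours
Total: 16 x 3 = 48 pens

48 pens


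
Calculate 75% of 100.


Convert percentage to decimal:
75% = 0.75
Multiply:
100 x 0.75 = 75

75


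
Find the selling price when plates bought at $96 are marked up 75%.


Calculate the markup amount:
75% of $96 = $72
Add to cost:
$96 + $72 = $168

$168


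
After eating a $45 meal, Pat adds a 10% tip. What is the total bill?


Calculate the tip:
10% of $45 = $4.50
Add tip to meal cost:
$45 + $4.50 = $49.50

$49.50


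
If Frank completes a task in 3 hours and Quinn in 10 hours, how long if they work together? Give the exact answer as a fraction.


Frank's rate: 1/3 of the job per hour
Quinn's rate: 1/10 of the job per hour
Combined rate: 1/3 + 1/10 = 13/30 per hour
Time = 1 / (13/30) = 30/13 hours (≈ 2.31 hours)

30/13 hours


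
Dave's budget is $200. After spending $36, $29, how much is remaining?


Add up expenses:
$36 + $29 = $65
Subtract from budget:
$200 - $65 = $135

$135


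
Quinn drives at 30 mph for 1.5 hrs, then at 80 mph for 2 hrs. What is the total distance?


Leg 1 distance:
30 x 1.5 = 45 miles
Leg 2 distance:
80 x 2 = 160 miles
Total distance:
45 + 160 = 205 miles

205 miles


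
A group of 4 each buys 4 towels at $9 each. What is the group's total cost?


Cost per person:
4 x $9 = $36
Group total:
4 x $36 = $144

$144


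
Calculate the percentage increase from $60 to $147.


Find the absolute change:
|147 - 60| = 87
Divide by original and multiply by 100:
87 / 60 x 100 = 145%

145%


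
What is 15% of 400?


Convert percentage to decimal:
15% = 0.15
Multiply:
400 x 0.15 = 60

60


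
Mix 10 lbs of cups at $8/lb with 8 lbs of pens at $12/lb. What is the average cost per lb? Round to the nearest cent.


Cost of cups:
10 x $8 = $80
Cost of pens:
8 x $12 = $96
Total cost: $80 + $96 = $176
Total weight: 18 lbs
Average: $176 / 18 = $9.7777... ≈ $9.78/lb

$9.78/lb


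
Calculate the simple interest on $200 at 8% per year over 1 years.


Use the formula I = P x R x T / 100
P x R x T = 200 x 8 x 1 = 1600
I = 1600 / 100 = $16

$16


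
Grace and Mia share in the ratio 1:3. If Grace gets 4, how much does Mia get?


Find the multiplier:
4 / 1 = 4
Apply to Mia's share:
3 x 4 = 12

12


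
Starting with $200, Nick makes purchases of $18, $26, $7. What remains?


Add up expenses:
$18 + $26 + $7 = $51
Subtract from budget:
$200 - $51 = $149

$149


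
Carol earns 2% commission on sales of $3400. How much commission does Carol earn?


Convert rate to decimal:
2% = 0.02
Multiply by sales:
$3400 x 0.02 = $68

$68


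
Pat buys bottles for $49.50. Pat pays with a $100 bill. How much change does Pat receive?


Start with the amount paid:
$100
Subtract the price:
$100 - $49.50 = $50.50

$50.50


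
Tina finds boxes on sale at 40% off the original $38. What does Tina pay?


Calculate the discount amount:
40% of $38 = $15.20
Subtract from original:
$38 - $15.20 = $22.80

$22.80


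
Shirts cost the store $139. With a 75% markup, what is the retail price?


Calculate the markup amount:
75% of $139 = $104.25
Add to cost:
$139 + $104.25 = $243.25

$243.25


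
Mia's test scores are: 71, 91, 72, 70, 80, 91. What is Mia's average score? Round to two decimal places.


Add the scores:
71 + 91 + 72 + 70 + 80 + 91 = 475
Divide by the number of tests:
475 / 6 = 79.1666... ≈ 79.17

79.17


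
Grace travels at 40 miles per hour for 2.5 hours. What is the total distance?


Use the formula: distance = speed x time
Speed = 40 mph, Time = 2.5 hours
40 x 2.5 = 100 miles

100 miles


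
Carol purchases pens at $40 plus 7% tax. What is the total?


Calculate the tax:
7% of $40 = $2.80
Add tax to price:
$40 + $2.80 = $42.80

$42.80


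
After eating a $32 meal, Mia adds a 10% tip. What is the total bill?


Calculate the tip:
10% of $32 = $3.20
Add tip to meal cost:
$32 + $3.20 = $35.20

$35.20


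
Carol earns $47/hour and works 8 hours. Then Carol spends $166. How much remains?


Calculate earnings:
8 x $47 = $376
Subtract spending:
$376 - $166 = $210

$210


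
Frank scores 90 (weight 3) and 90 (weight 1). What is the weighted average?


Weighted sum:
3 x 90 + 1 x 90 = 360
Total weight:
3 + 1 = 4
Weighted average:
360 / 4 = 90

90


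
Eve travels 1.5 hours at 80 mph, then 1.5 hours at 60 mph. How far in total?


Leg 1 distance:
80 x 1.5 = 120 miles
Leg 2 distance:
60 x 1.5 = 90 miles
Total distance:
120 + 90 = 210 miles

210 miles


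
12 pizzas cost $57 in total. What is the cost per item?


Total cost: $57
Number of items: 12
Unit price: $57 / 12 = $4.75

$4.75


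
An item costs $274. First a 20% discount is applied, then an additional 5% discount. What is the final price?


First discount:
20% of $274 = $54.80
Price after first discount:
$274 - $54.80 = $219.20
Second discount:
5% of $219.20 = $10.96
Final price:
$219.20 - $10.96 = $208.24

$208.24


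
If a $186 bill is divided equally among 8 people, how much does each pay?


Total bill: $186
Number of people: 8
Each pays: $186 / 8 = $23.25

$23.25


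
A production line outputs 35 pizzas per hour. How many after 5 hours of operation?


Production rate: 35 pizzas per hour
Time: 5 hours
Total: 35 x 5 = 175 pizzas

175 pizzas


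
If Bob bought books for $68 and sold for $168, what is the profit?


Selling price = $168
Cost price = $68
Profit = selling price - cost price:
Profit = $168 - $68 = $100

$100


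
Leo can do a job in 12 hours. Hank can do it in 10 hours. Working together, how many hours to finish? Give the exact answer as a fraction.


Leo's rate: 1/12 of the job per hour
Hank's rate: 1/10 of the job per hour
Combined rate: 1/12 + 1/10 = 11/60 per hour
Time = 1 / (11/60) = 60/11 hours (≈ 5.45 hours)

60/11 hours


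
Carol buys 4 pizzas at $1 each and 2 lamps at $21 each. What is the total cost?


Cost of pizzas:
4 x $1 = $4
Cost of lamps:
2 x $21 = $42
Add both:
$4 + $42 = $46

$46


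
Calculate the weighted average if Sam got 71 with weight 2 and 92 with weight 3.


Weighted sum:
2 x 71 + 3 x 92 = 418
Total weight:
2 + 3 = 5
Weighted average:
418 / 5 = 83.6

83.6


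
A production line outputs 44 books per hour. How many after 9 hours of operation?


Production rate: 44 books per hour
Time: 9 hours
Total: 44 x 9 = 396 books

396 books


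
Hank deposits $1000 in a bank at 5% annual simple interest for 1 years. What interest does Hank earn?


Use the formula I = P x R x T / 100
P x R x T = 1000 x 5 x 1 = 5000
I = 5000 / 100 = $50

$50


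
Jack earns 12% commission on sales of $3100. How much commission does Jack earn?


Convert rate to decimal:
12% = 0.12
Multiply by sales:
$3100 x 0.12 = $372

$372


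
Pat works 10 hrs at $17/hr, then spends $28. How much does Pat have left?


Calculate earnings:
10 x $17 = $170
Subtract spending:
$170 - $28 = $142

$142


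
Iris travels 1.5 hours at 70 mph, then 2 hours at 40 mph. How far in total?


Leg 1 distance:
70 x 1.5 = 105 miles
Leg 2 distance:
40 x 2 = 80 miles
Total distance:
105 + 80 = 185 miles

185 miles


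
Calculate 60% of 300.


Convert percentage to decimal:
60% = 0.6
Multiply:
300 x 0.6 = 180

180


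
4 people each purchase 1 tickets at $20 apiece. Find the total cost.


Cost per person:
1 x $20 = $20
Group total:
4 x $20 = $80

$80


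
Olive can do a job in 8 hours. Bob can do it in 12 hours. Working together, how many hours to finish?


Olive's rate: 1/8 of the job per hour
Bob's rate: 1/12 of the job per hour
Combined rate: 1/8 + 1/12 = 5/24 per hour
Time = 1 / (5/24) = 24/5 = 4.8 hours

4.8 hours


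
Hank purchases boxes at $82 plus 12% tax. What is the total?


Calculate the tax:
12% of $82 = $9.84
Add tax to price:
$82 + $9.84 = $91.84

$91.84


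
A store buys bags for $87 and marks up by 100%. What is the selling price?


Calculate the markup amount:
100% of $87 = $87
Add to cost:
$87 + $87 = $174

$174


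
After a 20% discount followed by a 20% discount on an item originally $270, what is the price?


First discount:
20% of $270 = $54
Price after first discount:
$270 - $54 = $216
Second discount:
20% of $216 = $43.20
Final price:
$216 - $43.20 = $172.80

$172.80


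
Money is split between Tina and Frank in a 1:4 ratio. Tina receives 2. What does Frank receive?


Find the multiplier:
2 / 1 = 2
Apply to Frank's share:
4 x 2 = 8

8


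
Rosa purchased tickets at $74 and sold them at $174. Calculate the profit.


Selling price = $174
Cost price = $74
Profit = selling price - cost price:
Profit = $174 - $74 = $100

$100


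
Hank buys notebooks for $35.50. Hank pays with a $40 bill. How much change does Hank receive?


Start with the amount paid:
$40
Subtract the price:
$40 - $35.50 = $4.50

$4.50


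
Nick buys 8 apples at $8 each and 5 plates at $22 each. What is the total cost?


Cost of apples:
8 x $8 = $64
Cost of plates:
5 x $22 = $110
Add both:
$64 + $110 = $174

$174


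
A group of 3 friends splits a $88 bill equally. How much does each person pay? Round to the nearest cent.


Total bill: $88
Number of people: 3
Each pays: $88 / 3 = $29.3333... ≈ $29.33

$29.33


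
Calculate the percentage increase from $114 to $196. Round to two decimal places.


Find the absolute change:
|196 - 114| = 82
Divide by original and multiply by 100:
82 / 114 x 100 = 71.9298...% ≈ 71.93%

71.93%


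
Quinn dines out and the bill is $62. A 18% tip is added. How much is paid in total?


Calculate the tip:
18% of $62 = $11.16
Add tip to meal cost:
$62 + $11.16 = $73.16

$73.16


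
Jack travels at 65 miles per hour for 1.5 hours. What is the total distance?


Use the formula: distance = speed x time
Speed = 65 mph, Time = 1.5 hours
65 x 1.5 = 97.5 miles

97.5 miles


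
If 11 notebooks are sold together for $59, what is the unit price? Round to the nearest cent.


Total cost: $59
Number of items: 11
Unit price: $59 / 11 = $5.3636... ≈ $5.36

$5.36


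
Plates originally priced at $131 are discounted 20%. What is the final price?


Calculate the discount amount:
20% of $131 = $26.20
Subtract from original:
$131 - $26.20 = $104.80

$104.80


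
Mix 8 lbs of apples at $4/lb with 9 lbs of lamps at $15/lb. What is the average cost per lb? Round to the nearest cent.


Cost of apples:
8 x $4 = $32
Cost of lamps:
9 x $15 = $135
Total cost: $32 + $135 = $167
Total weight: 17 lbs
Average: $167 / 17 = $9.8235... ≈ $9.82/lb

$9.82/lb


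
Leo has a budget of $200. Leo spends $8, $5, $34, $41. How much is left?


Add up expenses:
$8 + $5 + $34 + $41 = $88
Subtract from budget:
$200 - $88 = $112

$112


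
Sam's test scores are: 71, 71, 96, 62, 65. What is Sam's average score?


Add the scores:
71 + 71 + 96 + 62 + 65 = 365
Divide by the number of tests:
365 / 5 = 73

73


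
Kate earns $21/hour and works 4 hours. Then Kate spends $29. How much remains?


Calculate earnings:
4 x $21 = $84
Subtract spending:
$84 - $29 = $55

$55


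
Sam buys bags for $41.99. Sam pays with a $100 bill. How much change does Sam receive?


Start with the amount paid:
$100
Subtract the price:
$100 - $41.99 = $58.01

$58.01


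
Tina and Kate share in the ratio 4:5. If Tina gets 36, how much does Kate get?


Find the multiplier:
36 / 4 = 9
Apply to Kate's share:
5 x 9 = 45

45


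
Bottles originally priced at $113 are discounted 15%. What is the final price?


Calculate the discount amount:
15% of $113 = $16.95
Subtract from original:
$113 - $16.95 = $96.05

$96.05


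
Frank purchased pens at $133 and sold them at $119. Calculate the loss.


Selling price = $119
Cost price = $133
Loss = cost price - selling price:
Loss = $133 - $119 = $14

$14


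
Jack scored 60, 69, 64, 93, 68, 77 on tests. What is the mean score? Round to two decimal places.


Add the scores:
60 + 69 + 64 + 93 + 68 + 77 = 431
Divide by the number of tests:
431 / 6 = 71.8333... ≈ 71.83

71.83


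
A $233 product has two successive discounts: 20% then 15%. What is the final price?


First discount:
20% of $233 = $46.60
Price after first discount:
$233 - $46.60 = $186.40
Second discount:
15% of $186.40 = $27.96
Final price:
$186.40 - $27.96 = $158.44

$158.44


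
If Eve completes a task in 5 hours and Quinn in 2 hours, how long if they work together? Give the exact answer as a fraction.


Eve's rate: 1/5 of the job per hour
Quinn's rate: 1/2 of the job per hour
Combined rate: 1/5 + 1/2 = 7/10 per hour
Time = 1 / (7/10) = 10/7 hours (≈ 1.43 hours)

10/7 hours


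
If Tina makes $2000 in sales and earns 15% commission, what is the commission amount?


Convert rate to decimal:
15% = 0.15
Multiply by sales:
$2000 x 0.15 = $300

$300


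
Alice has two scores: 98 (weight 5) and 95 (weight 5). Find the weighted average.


Weighted sum:
5 x 98 + 5 x 95 = 965
Total weight:
5 + 5 = 10
Weighted average:
965 / 10 = 96.5

96.5


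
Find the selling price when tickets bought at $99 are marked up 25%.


Calculate the markup amount:
25% of $99 = $24.75
Add to cost:
$99 + $24.75 = $123.75

$123.75


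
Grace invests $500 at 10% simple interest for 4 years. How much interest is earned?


Use the formula I = P x R x T / 100
P x R x T = 500 x 10 x 4 = 20000
I = 20000 / 100 = $200

$200


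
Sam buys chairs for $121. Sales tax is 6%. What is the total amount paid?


Calculate the tax:
6% of $121 = $7.26
Add tax to price:
$121 + $7.26 = $128.26

$128.26


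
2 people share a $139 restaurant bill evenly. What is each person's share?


Total bill: $139
Number of people: 2
Each pays: $139 / 2 = $69.50

$69.50


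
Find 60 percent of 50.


Convert percentage to decimal:
60% = 0.6
Multiply:
50 x 0.6 = 30

30


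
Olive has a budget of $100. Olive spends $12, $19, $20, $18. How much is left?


Add up expenses:
$12 + $19 + $20 + $18 = $69
Subtract from budget:
$100 - $69 = $31

$31


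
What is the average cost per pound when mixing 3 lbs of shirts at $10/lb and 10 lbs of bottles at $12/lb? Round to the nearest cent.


Cost of shirts:
3 x $10 = $30
Cost of bottles:
10 x $12 = $120
Total cost: $30 + $120 = $150
Total weight: 13 lbs
Average: $150 / 13 = $11.5384... ≈ $11.54/lb

$11.54/lb


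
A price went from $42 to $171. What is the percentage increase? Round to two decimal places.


Find the absolute change:
|171 - 42| = 129
Divide by original and multiply by 100:
129 / 42 x 100 = 307.1428...% ≈ 307.14%

307.14%


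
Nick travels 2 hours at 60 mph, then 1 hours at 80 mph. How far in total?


Leg 1 distance:
60 x 2 = 120 miles
Leg 2 distance:
80 x 1 = 80 miles
Total distance:
120 + 80 = 200 miles

200 miles


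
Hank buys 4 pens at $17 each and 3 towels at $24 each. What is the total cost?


Cost of pens:
4 x $17 = $68
Cost of towels:
3 x $24 = $72
Add both:
$68 + $72 = $140

$140


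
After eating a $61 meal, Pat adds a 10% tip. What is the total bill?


Calculate the tip:
10% of $61 = $6.10
Add tip to meal cost:
$61 + $6.10 = $67.10

$67.10


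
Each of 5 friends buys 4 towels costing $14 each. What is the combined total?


Cost per person:
4 x $14 = $56
Group total:
5 x $56 = $280

$280


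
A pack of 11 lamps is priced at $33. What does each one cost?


Total cost: $33
Number of items: 11
Unit price: $33 / 11 = $3

$3


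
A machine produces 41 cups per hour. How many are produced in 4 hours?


Production rate: 41 cups per hour
Time: 4 hours
Total: 41 x 4 = 164 cups

164 cups


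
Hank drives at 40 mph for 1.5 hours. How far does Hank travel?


Use the formula: distance = speed x time
Speed = 40 mph, Time = 1.5 hours
40 x 1.5 = 60 miles

60 miles


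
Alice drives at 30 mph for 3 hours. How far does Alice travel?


Use the formula: distance = speed x time
Speed = 30 mph, Time = 3 hours
30 x 3 = 90 miles

90 miles


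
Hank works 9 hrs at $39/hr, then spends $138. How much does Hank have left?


Calculate earnings:
9 x $39 = $351
Subtract spending:
$351 - $138 = $213

$213


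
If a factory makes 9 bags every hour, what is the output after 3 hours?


Production rate: 9 bags per hour
Time: 3 hours
Total: 9 x 3 = 27 bags

27 bags


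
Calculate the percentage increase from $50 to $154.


Find the absolute change:
|154 - 50| = 104
Divide by original and multiply by 100:
104 / 50 x 100 = 208%

208%


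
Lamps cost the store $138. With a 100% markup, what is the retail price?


Calculate the markup amount:
100% of $138 = $138
Add to cost:
$138 + $138 = $276

$276


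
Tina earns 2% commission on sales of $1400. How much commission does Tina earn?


Convert rate to decimal:
2% = 0.02
Multiply by sales:
$1400 x 0.02 = $28

$28


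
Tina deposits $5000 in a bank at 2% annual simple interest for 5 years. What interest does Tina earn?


Use the formula I = P x R x T / 100
P x R x T = 5000 x 2 x 5 = 50000
I = 50000 / 100 = $500

$500


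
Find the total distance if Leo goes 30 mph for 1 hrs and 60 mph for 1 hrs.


Leg 1 distance:
30 x 1 = 30 miles
Leg 2 distance:
60 x 1 = 60 miles
Total distance:
30 + 60 = 90 miles

90 miles


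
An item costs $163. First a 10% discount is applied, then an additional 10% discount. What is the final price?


First discount:
10% of $163 = $16.30
Price after first discount:
$163 - $16.30 = $146.70
Second discount:
10% of $146.70 = $14.67
Final price:
$146.70 - $14.67 = $132.03

$132.03


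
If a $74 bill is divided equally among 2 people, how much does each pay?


Total bill: $74
Number of people: 2
Each pays: $74 / 2 = $37

$37


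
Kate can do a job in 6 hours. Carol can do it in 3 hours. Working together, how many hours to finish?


Kate's rate: 1/6 of the job per hour
Carol's rate: 1/3 of the job per hour
Combined rate: 1/6 + 1/3 = 1/2 per hour
Time = 1 / (1/2) = 2 hours

2 hours


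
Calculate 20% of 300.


Convert percentage to decimal:
20% = 0.2
Multiply:
300 x 0.2 = 60

60


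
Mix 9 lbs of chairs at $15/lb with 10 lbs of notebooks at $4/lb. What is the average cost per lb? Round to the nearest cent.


Cost of chairs:
9 x $15 = $135
Cost of notebooks:
10 x $4 = $40
Total cost: $135 + $40 = $175
Total weight: 19 lbs
Average: $175 / 19 = $9.2105... ≈ $9.21/lb

$9.21/lb


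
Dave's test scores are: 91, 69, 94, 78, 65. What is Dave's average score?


Add the scores:
91 + 69 + 94 + 78 + 65 = 397
Divide by the number of tests:
397 / 5 = 79.4

79.4


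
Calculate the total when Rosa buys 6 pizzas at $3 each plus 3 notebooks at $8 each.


Cost of pizzas:
6 x $3 = $18
Cost of notebooks:
3 x $8 = $24
Add both:
$18 + $24 = $42

$42


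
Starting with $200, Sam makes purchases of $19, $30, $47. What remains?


Add up expenses:
$19 + $30 + $47 = $96
Subtract from budget:
$200 - $96 = $104

$104


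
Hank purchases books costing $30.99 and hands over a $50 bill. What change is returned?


Start with the amount paid:
$50
Subtract the price:
$50 - $30.99 = $19.01

$19.01


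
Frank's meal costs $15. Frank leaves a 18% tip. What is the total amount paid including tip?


Calculate the tip:
18% of $15 = $2.70
Add tip to meal cost:
$15 + $2.70 = $17.70

$17.70


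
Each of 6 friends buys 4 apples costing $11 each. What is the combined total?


Cost per person:
4 x $11 = $44
Group total:
6 x $44 = $264

$264


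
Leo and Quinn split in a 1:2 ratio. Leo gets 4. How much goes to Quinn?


Find the multiplier:
4 / 1 = 4
Apply to Quinn's share:
2 x 4 = 8

8


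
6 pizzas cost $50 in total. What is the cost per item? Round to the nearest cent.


Total cost: $50
Number of items: 6
Unit price: $50 / 6 = $8.3333... ≈ $8.33

$8.33


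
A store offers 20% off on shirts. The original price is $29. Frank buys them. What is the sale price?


Calculate the discount amount:
20% of $29 = $5.80
Subtract from original:
$29 - $5.80 = $23.20

$23.20


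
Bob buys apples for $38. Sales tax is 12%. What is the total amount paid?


Calculate the tax:
12% of $38 = $4.56
Add tax to price:
$38 + $4.56 = $42.56

$42.56


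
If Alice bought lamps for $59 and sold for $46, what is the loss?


Selling price = $46
Cost price = $59
Loss = cost price - selling price:
Loss = $59 - $46 = $13

$13


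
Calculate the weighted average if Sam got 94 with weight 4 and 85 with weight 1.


Weighted sum:
4 x 94 + 1 x 85 = 461
Total weight:
4 + 1 = 5
Weighted average:
461 / 5 = 92.2

92.2


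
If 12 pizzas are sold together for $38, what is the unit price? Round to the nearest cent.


Total cost: $38
Number of items: 12
Unit price: $38 / 12 = $3.1666... ≈ $3.17

$3.17


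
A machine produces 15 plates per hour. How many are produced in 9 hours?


Production rate: 15 plates per hour
Time: 9 hours
Total: 15 x 9 = 135 plates

135 plates


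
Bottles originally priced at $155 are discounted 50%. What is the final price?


Calculate the discount amount:
50% of $155 = $77.50
Subtract from original:
$155 - $77.50 = $77.50

$77.50


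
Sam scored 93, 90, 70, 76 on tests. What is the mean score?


Add the scores:
93 + 90 + 70 + 76 = 329
Divide by the number of tests:
329 / 4 = 82.25

82.25


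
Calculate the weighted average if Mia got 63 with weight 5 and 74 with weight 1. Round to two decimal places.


Weighted sum:
5 x 63 + 1 x 74 = 389
Total weight:
5 + 1 = 6
Weighted average:
389 / 6 = 64.8333... ≈ 64.83

64.83
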